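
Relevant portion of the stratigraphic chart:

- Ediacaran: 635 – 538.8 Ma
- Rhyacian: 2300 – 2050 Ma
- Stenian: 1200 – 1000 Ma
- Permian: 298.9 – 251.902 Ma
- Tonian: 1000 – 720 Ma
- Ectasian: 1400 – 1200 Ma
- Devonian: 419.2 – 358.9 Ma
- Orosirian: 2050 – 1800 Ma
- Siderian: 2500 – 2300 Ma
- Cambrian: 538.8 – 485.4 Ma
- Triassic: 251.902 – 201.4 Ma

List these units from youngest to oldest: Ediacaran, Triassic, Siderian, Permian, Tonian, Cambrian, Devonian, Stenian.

Read off each span (Ma): Ediacaran 635–538.8; Triassic 251.902–201.4; Siderian 2500–2300; Permian 298.9–251.902; Tonian 1000–720; Cambrian 538.8–485.4; Devonian 419.2–358.9; Stenian 1200–1000.
Larger Ma is older, so oldest→youngest is Siderian, Stenian, Tonian, Ediacaran, Cambrian, Devonian, Permian, Triassic; reverse it for youngest→oldest.

Triassic, Permian, Devonian, Cambrian, Ediacaran, Tonian, Stenian, Siderian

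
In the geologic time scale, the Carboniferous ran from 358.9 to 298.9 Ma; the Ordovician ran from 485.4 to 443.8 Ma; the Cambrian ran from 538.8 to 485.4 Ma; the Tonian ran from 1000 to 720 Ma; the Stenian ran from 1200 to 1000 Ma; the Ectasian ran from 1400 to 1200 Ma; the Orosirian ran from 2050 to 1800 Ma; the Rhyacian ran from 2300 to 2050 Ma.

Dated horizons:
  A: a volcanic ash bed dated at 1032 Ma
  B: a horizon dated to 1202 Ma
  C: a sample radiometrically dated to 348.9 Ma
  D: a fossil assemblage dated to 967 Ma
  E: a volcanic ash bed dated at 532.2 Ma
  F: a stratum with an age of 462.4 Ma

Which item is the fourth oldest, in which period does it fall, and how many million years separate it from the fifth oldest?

E, in the Cambrian; 69.8 million years to F

Sorted oldest-first by Ma: B (1202), A (1032), D (967), E (532.2), F (462.4), C (348.9).
The fourth oldest is E at 532.2 Ma, which lies in 538.8–485.4 Ma: the Cambrian.
The fifth oldest is F at 462.4 Ma; separation = |532.2 − 462.4| = 69.8 Myr.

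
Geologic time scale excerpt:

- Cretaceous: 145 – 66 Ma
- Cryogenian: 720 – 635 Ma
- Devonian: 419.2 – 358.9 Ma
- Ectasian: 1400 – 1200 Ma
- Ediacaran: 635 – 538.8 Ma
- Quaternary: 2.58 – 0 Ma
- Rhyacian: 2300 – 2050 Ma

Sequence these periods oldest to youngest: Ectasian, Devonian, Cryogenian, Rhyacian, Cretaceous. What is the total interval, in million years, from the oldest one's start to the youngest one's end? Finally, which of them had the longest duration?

Rhyacian, Ectasian, Cryogenian, Devonian, Cretaceous; total span 2234 Myr; longest is Rhyacian

From the excerpt: Ectasian 1400–1200; Devonian 419.2–358.9; Cryogenian 720–635; Rhyacian 2300–2050; Cretaceous 145–66 (Ma).
Larger Ma is earlier, so the oldest is Rhyacian and the youngest is Cretaceous; oldest to youngest: Rhyacian, Ectasian, Cryogenian, Devonian, Cretaceous.
Oldest start 2300 minus youngest end 66 gives 2234 Myr overall.
Individual lengths (start − end): Devonian 60.3; Rhyacian 250; Cryogenian 85; Ectasian 200; Cretaceous 79. The largest is Rhyacian at 250 Myr.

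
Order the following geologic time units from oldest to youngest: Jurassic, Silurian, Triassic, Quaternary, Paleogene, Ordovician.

Ordovician, Silurian, Triassic, Jurassic, Paleogene, Quaternary

Group by era (each group listed oldest first) — Paleozoic: Ordovician, Silurian; Mesozoic: Triassic, Jurassic; Cenozoic: Paleogene, Quaternary. The eras run Paleozoic → Mesozoic → Cenozoic. Concatenating the groups in that era order gives oldest to youngest directly.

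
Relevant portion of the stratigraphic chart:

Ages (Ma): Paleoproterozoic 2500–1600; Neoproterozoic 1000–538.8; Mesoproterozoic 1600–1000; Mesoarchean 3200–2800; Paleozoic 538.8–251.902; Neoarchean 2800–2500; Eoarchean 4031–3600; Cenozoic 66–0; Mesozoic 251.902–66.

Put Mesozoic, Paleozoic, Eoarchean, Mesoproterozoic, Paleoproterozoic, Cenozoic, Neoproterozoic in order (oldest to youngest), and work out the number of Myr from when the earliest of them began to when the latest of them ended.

Eoarchean, Paleoproterozoic, Mesoproterozoic, Neoproterozoic, Paleozoic, Mesozoic, Cenozoic; total span 4031 Myr

Start ages (Ma): Eoarchean 4031, Paleoproterozoic 2500, Mesoproterozoic 1600, Neoproterozoic 1000, Paleozoic 538.8, Mesozoic 251.902, Cenozoic 66.
Ordered oldest to youngest: Eoarchean, Paleoproterozoic, Mesoproterozoic, Neoproterozoic, Paleozoic, Mesozoic, Cenozoic.
Span = 4031 − 0 = 4031 Myr.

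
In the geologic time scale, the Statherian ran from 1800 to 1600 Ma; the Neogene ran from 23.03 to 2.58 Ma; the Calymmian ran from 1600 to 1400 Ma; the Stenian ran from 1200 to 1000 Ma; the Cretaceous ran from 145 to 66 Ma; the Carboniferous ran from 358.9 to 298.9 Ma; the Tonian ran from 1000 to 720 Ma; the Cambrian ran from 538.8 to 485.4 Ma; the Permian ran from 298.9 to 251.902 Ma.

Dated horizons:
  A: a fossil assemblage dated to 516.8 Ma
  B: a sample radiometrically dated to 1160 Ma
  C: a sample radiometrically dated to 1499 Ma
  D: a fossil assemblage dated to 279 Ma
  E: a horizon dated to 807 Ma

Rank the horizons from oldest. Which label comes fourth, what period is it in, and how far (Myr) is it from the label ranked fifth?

A, in the Cambrian; 237.8 million years to D

Larger Ma means older, so oldest first: C 1499 > B 1160 > E 807 > A 516.8 > D 279.
Counting 4 along gives A (516.8 Ma); the excerpt puts that inside the Cambrian, 538.8–485.4 Ma.
Next in line is D (279 Ma), and 516.8 − 279 = 237.8 Myr.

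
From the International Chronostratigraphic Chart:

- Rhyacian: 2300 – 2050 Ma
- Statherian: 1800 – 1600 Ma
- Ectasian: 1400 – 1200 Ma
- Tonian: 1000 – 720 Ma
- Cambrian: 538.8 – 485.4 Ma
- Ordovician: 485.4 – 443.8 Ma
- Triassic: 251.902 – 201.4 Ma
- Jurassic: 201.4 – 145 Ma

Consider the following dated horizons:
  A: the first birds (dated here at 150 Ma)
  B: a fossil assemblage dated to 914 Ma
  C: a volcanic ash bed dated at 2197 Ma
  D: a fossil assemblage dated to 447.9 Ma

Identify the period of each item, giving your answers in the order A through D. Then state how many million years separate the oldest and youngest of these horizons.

A — Jurassic; B — Tonian; C — Rhyacian; D — Ordovician; span 2047 million years

Match each age against the start–end ranges in the excerpt: A = 150 Ma → Jurassic (201.4–145); B = 914 Ma → Tonian (1000–720); C = 2197 Ma → Rhyacian (2300–2050); D = 447.9 Ma → Ordovician (485.4–443.8).
The largest age is 2197 Ma and the smallest is 150 Ma; their difference is 2047 Myr.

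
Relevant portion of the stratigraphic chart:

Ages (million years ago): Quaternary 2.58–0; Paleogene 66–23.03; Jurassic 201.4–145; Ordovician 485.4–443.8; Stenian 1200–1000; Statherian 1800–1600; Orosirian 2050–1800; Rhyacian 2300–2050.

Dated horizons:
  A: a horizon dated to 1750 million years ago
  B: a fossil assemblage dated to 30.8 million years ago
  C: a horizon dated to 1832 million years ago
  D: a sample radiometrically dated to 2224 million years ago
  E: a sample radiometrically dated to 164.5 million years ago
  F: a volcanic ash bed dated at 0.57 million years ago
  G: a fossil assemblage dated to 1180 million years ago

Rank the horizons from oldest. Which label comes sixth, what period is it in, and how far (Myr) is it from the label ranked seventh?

B, in the Paleogene; 30.23 million years to F

Larger Ma means older, so oldest first: D 2224 > C 1832 > A 1750 > G 1180 > E 164.5 > B 30.8 > F 0.57.
Counting 6 along gives B (30.8 Ma); the excerpt puts that inside the Paleogene, 66–23.03 Ma.
Next in line is F (0.57 Ma), and 30.8 − 0.57 = 30.23 Myr.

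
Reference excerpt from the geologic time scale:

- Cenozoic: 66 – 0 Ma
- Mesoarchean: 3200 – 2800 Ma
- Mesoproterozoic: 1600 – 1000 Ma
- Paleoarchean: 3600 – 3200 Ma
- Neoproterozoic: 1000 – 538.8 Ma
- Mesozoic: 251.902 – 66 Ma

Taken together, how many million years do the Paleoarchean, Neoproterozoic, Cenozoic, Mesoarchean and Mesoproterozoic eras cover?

1927.2 million years

Duration is start − end for each: (3600 − 3200) + (1000 − 538.8) + (66 − 0) + (3200 − 2800) + (1600 − 1000).
That is 400 + 461.2 + 66 + 400 + 600, which totals 1927.2 million years.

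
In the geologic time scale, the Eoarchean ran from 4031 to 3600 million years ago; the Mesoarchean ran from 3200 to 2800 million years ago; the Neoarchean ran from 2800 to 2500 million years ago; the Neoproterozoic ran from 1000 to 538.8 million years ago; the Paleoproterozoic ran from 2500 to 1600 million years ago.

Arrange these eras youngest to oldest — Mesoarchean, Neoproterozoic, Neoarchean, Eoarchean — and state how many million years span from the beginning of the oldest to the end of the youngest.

From the excerpt: Mesoarchean 3200–2800; Neoproterozoic 1000–538.8; Neoarchean 2800–2500; Eoarchean 4031–3600 (Ma).
Larger Ma is earlier, so the oldest is Eoarchean and the youngest is Neoproterozoic; youngest to oldest: Neoproterozoic, Neoarchean, Mesoarchean, Eoarchean.
Oldest start 4031 minus youngest end 538.8 gives 3492.2 Myr overall.

Neoproterozoic → Neoarchean → Mesoarchean → Eoarchean; total span 3492.2 Myr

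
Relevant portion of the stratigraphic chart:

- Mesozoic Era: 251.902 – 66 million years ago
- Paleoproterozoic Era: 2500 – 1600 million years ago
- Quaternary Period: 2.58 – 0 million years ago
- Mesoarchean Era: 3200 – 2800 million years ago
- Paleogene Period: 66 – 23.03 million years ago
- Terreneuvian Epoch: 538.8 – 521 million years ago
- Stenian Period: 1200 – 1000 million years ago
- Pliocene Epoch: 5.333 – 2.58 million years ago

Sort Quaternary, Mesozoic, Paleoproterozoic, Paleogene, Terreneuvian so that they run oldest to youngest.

Read off each span (Ma): Quaternary 2.58–0; Mesozoic 251.902–66; Paleoproterozoic 2500–1600; Paleogene 66–23.03; Terreneuvian 538.8–521.
Larger Ma is older, so oldest→youngest is Paleoproterozoic, Terreneuvian, Mesozoic, Paleogene, Quaternary.

Paleoproterozoic → Terreneuvian → Mesozoic → Paleogene → Quaternary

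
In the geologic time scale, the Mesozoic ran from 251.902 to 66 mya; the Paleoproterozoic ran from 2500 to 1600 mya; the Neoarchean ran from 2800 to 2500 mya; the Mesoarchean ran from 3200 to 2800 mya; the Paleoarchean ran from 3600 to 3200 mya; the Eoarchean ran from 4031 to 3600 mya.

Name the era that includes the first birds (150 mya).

Mesozoic

150 Ma lies between 251.902 and 66 Ma, so it falls in the Mesozoic.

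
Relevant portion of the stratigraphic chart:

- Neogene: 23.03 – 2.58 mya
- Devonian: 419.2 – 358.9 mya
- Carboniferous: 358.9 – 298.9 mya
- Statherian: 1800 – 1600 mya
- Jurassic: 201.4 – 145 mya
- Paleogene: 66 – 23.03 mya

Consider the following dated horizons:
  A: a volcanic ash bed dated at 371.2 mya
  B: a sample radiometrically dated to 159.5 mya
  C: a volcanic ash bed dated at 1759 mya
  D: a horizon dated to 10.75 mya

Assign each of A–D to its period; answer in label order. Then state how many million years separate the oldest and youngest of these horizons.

A: 371.2 Ma lies in 419.2–358.9 Ma, so Devonian.
B: 159.5 Ma lies in 201.4–145 Ma, so Jurassic.
C: 1759 Ma lies in 1800–1600 Ma, so Statherian.
D: 10.75 Ma lies in 23.03–2.58 Ma, so Neogene.
Oldest = 1759 Ma, youngest = 10.75 Ma → span 1748.25 Myr.

A — Devonian; B — Jurassic; C — Statherian; D — Neogene; span 1748.25 million years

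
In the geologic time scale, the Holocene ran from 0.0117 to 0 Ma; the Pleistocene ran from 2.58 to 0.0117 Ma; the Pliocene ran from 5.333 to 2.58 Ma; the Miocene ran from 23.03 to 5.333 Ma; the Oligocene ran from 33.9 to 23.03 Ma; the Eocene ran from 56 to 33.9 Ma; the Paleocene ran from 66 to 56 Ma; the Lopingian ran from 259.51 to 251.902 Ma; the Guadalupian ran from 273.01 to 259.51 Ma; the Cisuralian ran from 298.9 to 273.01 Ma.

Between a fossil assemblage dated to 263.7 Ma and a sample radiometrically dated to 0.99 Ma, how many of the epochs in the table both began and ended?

6

The older date is 263.7 Ma and the younger is 0.99 Ma.
Epochs with start < 263.7 and end > 0.99 Ma: Lopingian (259.51–251.902), Paleocene (66–56), Eocene (56–33.9), Oligocene (33.9–23.03), Miocene (23.03–5.333), Pliocene (5.333–2.58).
That is 6 complete epochs.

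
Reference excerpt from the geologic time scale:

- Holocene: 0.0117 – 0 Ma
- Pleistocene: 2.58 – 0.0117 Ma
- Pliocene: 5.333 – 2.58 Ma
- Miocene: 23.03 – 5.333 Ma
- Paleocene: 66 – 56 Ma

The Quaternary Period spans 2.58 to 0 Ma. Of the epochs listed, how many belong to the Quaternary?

2

Epochs inside 2.58–0 Ma: Pleistocene, Holocene — 2 in total.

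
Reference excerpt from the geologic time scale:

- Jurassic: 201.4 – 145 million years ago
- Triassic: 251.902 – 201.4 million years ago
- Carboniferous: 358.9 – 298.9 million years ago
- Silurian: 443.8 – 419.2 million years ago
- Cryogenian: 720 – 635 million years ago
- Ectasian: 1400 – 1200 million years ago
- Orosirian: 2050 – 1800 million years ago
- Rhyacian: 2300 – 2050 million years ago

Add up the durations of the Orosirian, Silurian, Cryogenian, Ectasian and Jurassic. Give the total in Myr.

Each duration: Orosirian = 250; Silurian = 24.6; Cryogenian = 85; Ectasian = 200; Jurassic = 56.4.
Sum: 250 + 24.6 + 85 + 200 + 56.4 = 616 Myr.

616 million years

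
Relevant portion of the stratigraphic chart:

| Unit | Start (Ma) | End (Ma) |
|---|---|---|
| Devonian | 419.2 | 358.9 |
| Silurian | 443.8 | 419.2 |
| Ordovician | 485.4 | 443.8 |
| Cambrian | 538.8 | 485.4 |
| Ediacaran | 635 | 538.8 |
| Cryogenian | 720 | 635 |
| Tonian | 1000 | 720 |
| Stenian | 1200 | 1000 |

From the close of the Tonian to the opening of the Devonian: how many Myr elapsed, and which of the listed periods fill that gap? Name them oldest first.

300.8 million years; Cryogenian, Ediacaran, Cambrian, Ordovician, Silurian

End of Tonian = 720 Ma; start of Devonian = 419.2 Ma.
Gap = 720 − 419.2 = 300.8 Myr.
Periods wholly inside 720–419.2 Ma: Cryogenian (720–635), Ediacaran (635–538.8), Cambrian (538.8–485.4), Ordovician (485.4–443.8), Silurian (443.8–419.2).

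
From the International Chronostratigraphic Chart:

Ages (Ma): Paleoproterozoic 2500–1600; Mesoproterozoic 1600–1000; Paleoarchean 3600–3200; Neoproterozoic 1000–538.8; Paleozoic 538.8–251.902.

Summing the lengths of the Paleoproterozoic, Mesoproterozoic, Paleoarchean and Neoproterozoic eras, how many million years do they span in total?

2361.2 million years

Duration is start − end for each: (2500 − 1600) + (1600 − 1000) + (3600 − 3200) + (1000 − 538.8).
That is 900 + 600 + 400 + 461.2, which totals 2361.2 million years.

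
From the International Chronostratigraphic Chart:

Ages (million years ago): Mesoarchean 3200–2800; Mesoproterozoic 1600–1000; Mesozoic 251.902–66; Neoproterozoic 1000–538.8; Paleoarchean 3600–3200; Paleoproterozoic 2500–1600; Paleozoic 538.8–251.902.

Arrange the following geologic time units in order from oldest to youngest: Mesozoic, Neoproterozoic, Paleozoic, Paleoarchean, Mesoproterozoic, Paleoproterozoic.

Sorting by start age (descending Ma, since larger Ma = older): Paleoarchean start 3600, Paleoproterozoic start 2500, Mesoproterozoic start 1600, Neoproterozoic start 1000, Paleozoic start 538.8, Mesozoic start 251.902.

Paleoarchean, then Paleoproterozoic, then Mesoproterozoic, then Neoproterozoic, then Paleozoic, then Mesozoic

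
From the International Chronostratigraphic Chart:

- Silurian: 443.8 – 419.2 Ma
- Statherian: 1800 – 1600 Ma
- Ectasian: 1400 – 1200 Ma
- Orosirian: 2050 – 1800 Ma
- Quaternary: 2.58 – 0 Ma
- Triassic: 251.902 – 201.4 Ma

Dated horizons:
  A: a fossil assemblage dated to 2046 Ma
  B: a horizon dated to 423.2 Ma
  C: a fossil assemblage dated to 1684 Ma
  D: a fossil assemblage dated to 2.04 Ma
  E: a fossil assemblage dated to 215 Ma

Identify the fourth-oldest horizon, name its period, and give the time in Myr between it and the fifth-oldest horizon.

Larger Ma means older, so oldest first: A 2046 > C 1684 > B 423.2 > E 215 > D 2.04.
Counting 4 along gives E (215 Ma); the excerpt puts that inside the Triassic, 251.902–201.4 Ma.
Next in line is D (2.04 Ma), and 215 − 2.04 = 212.96 Myr.

E, in the Triassic; 212.96 million years to D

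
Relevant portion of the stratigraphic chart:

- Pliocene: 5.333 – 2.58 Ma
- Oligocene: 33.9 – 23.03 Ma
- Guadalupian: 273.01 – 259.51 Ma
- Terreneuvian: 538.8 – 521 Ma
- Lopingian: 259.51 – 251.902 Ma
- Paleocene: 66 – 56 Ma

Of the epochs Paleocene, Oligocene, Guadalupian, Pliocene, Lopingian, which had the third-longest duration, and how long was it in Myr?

Paleocene, 10 million years

Durations: Paleocene 10; Oligocene 10.87; Guadalupian 13.5; Pliocene 2.753; Lopingian 7.608 Myr.
Sorted longest-first: Guadalupian (13.5), Oligocene (10.87), Paleocene (10), Lopingian (7.608), Pliocene (2.753).
The third longest is Paleocene at 10 Myr.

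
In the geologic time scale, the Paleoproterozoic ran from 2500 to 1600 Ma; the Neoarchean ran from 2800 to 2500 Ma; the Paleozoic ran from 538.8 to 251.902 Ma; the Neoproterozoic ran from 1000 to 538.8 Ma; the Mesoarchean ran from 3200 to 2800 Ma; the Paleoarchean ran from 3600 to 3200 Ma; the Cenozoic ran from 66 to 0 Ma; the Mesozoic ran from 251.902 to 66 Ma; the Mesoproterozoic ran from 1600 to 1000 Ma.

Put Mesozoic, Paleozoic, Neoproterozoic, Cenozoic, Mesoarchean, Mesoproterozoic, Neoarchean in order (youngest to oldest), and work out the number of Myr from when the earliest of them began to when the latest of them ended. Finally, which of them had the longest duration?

Cenozoic, Mesozoic, Paleozoic, Neoproterozoic, Mesoproterozoic, Neoarchean, Mesoarchean; total span 3200 Myr; longest is Mesoproterozoic

Start ages (Ma): Mesoarchean 3200, Neoarchean 2800, Mesoproterozoic 1600, Neoproterozoic 1000, Paleozoic 538.8, Mesozoic 251.902, Cenozoic 66.
Ordered youngest to oldest: Cenozoic, Mesozoic, Paleozoic, Neoproterozoic, Mesoproterozoic, Neoarchean, Mesoarchean.
Span = 3200 − 0 = 3200 Myr.
Durations: Mesoarchean 400, Neoarchean 300, Cenozoic 66, Mesozoic 185.902, Neoproterozoic 461.2, Paleozoic 286.898, Mesoproterozoic 600 → longest is Mesoproterozoic (600 Myr).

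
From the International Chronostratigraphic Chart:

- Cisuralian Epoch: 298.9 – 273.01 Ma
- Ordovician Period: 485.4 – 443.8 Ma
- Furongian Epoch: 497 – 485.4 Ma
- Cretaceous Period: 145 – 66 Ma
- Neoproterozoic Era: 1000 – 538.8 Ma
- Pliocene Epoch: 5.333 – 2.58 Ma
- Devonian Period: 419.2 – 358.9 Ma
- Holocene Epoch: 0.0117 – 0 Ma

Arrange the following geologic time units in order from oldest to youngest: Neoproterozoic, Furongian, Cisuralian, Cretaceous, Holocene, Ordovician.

Neoproterozoic → Furongian → Ordovician → Cisuralian → Cretaceous → Holocene

The oldest of these is Neoproterozoic (starts 1000 Ma) and the youngest is Holocene (ends 0 Ma).
In between, by decreasing start age: Furongian (497), Ordovician (485.4), Cisuralian (298.9), Cretaceous (145).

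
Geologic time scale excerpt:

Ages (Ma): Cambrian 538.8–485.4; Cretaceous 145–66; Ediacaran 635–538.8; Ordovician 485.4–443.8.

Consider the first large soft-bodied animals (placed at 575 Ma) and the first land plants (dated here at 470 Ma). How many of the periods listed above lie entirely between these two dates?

1

The older date is 575 Ma and the younger is 470 Ma.
Periods with start < 575 and end > 470 Ma: Cambrian (538.8–485.4).
That is 1 complete period.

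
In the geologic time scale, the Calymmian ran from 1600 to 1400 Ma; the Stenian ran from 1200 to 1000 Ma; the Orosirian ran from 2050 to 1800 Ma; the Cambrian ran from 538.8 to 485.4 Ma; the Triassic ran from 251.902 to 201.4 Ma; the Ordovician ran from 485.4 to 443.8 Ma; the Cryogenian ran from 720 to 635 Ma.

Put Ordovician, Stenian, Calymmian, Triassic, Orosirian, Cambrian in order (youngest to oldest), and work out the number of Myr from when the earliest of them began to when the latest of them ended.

Triassic → Ordovician → Cambrian → Stenian → Calymmian → Orosirian; total span 1848.6 Myr

From the excerpt: Ordovician 485.4–443.8; Stenian 1200–1000; Calymmian 1600–1400; Triassic 251.902–201.4; Orosirian 2050–1800; Cambrian 538.8–485.4 (Ma).
Larger Ma is earlier, so the oldest is Orosirian and the youngest is Triassic; youngest to oldest: Triassic, Ordovician, Cambrian, Stenian, Calymmian, Orosirian.
Oldest start 2050 minus youngest end 201.4 gives 1848.6 Myr overall.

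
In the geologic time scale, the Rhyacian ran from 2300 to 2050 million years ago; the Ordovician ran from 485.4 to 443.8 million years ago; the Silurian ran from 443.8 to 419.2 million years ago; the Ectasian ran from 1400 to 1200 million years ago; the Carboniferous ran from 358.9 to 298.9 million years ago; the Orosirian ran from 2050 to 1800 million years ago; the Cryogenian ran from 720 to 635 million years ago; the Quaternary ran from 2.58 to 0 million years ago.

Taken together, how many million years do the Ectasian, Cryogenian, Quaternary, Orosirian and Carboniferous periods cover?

597.58 million years

Duration is start − end for each: (1400 − 1200) + (720 − 635) + (2.58 − 0) + (2050 − 1800) + (358.9 − 298.9).
That is 200 + 85 + 2.58 + 250 + 60, which totals 597.58 million years.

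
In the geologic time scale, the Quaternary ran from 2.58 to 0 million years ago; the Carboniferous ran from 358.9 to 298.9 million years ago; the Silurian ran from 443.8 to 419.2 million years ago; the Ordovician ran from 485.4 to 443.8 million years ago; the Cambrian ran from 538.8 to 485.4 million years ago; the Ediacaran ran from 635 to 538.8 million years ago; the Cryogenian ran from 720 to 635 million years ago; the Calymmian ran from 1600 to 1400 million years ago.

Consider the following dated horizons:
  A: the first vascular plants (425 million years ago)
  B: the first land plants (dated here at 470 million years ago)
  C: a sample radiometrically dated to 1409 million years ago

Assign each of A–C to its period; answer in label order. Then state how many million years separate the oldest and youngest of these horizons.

Match each age against the start–end ranges in the excerpt: A = 425 Ma → Silurian (443.8–419.2); B = 470 Ma → Ordovician (485.4–443.8); C = 1409 Ma → Calymmian (1600–1400).
The largest age is 1409 Ma and the smallest is 425 Ma; their difference is 984 Myr.

A — Silurian; B — Ordovician; C — Calymmian; span 984 million years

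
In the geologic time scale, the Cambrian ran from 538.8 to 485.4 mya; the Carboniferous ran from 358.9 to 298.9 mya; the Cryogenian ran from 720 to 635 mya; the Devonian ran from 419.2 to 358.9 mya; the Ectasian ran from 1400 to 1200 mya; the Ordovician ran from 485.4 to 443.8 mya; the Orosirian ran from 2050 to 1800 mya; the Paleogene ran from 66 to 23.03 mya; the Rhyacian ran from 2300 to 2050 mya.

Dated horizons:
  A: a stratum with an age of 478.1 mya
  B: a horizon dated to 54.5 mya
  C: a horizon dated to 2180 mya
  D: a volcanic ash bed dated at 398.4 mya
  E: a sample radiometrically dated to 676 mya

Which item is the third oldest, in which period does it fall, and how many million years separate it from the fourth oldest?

A, in the Ordovician; 79.7 million years to D

Sorted oldest-first by Ma: C (2180), E (676), A (478.1), D (398.4), B (54.5).
The third oldest is A at 478.1 Ma, which lies in 485.4–443.8 Ma: the Ordovician.
The fourth oldest is D at 398.4 Ma; separation = |478.1 − 398.4| = 79.7 Myr.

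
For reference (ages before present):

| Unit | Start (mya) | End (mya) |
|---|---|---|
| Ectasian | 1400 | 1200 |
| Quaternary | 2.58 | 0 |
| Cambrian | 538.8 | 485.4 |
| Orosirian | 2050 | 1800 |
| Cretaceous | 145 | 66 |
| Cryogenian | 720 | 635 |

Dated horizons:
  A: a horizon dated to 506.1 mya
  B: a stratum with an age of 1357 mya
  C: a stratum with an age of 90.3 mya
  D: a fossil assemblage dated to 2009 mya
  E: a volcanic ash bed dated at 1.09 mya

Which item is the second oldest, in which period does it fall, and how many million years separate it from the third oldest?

Larger Ma means older, so oldest first: D 2009 > B 1357 > A 506.1 > C 90.3 > E 1.09.
Counting 2 along gives B (1357 Ma); the excerpt puts that inside the Ectasian, 1400–1200 Ma.
Next in line is A (506.1 Ma), and 1357 − 506.1 = 850.9 Myr.

B, in the Ectasian; 850.9 million years to A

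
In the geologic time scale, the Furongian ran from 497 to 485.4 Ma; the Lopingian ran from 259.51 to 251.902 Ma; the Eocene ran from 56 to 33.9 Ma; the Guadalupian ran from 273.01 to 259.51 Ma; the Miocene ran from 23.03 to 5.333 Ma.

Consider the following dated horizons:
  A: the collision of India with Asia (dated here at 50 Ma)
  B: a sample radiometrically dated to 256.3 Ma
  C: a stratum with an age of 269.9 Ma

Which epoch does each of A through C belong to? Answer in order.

A — Eocene; B — Lopingian; C — Guadalupian

A: 50 Ma lies in 56–33.9 Ma, so Eocene.
B: 256.3 Ma lies in 259.51–251.902 Ma, so Lopingian.
C: 269.9 Ma lies in 273.01–259.51 Ma, so Guadalupian.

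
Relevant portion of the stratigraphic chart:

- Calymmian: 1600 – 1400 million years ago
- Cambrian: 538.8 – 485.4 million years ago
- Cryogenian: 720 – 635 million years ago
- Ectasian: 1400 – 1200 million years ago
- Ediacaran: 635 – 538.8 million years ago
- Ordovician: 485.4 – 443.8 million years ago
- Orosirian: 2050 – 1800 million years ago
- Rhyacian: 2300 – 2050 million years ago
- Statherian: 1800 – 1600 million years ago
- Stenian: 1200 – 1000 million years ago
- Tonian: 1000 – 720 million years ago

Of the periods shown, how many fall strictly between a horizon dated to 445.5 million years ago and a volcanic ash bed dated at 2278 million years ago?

9

2278 Ma sits inside the Rhyacian (2300–2050) and 445.5 Ma inside the Ordovician (485.4–443.8); neither of those is wholly between the two dates.
The listed periods lying completely between them are Orosirian, Statherian, Calymmian, Ectasian, Stenian, Tonian, Cryogenian, Ediacaran, Cambrian — 9 in all.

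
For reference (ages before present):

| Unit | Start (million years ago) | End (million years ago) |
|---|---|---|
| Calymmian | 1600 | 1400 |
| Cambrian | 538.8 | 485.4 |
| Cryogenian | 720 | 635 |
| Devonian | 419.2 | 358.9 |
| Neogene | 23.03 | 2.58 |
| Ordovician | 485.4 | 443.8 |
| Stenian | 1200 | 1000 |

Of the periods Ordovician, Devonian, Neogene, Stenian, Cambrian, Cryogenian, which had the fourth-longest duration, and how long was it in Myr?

Cambrian, 53.4 million years

Durations: Ordovician 41.6; Devonian 60.3; Neogene 20.45; Stenian 200; Cambrian 53.4; Cryogenian 85 Myr.
Sorted longest-first: Stenian (200), Cryogenian (85), Devonian (60.3), Cambrian (53.4), Ordovician (41.6), Neogene (20.45).
The fourth longest is Cambrian at 53.4 Myr.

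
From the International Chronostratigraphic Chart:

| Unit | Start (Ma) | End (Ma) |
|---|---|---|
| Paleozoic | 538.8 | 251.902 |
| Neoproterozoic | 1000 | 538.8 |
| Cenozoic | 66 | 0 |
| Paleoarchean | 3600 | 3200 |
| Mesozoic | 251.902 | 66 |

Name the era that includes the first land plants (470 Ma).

470 Ma lies between 538.8 and 251.902 Ma, so it falls in the Paleozoic.

Paleozoic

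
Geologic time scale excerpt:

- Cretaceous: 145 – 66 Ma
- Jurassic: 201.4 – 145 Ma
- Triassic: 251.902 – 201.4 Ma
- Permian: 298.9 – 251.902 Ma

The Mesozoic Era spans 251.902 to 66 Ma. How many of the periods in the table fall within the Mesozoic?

3

Periods inside 251.902–66 Ma: Triassic, Jurassic, Cretaceous — 3 in total.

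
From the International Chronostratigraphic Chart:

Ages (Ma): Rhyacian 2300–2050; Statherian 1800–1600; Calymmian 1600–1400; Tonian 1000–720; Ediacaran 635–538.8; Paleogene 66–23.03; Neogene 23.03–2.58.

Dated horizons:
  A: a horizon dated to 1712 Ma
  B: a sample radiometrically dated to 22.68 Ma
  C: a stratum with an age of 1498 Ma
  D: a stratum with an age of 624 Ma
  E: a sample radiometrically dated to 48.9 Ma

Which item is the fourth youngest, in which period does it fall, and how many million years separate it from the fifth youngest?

C, in the Calymmian; 214 million years to A

Sorted youngest-first by Ma: B (22.68), E (48.9), D (624), C (1498), A (1712).
The fourth youngest is C at 1498 Ma, which lies in 1600–1400 Ma: the Calymmian.
The fifth youngest is A at 1712 Ma; separation = |1498 − 1712| = 214 Myr.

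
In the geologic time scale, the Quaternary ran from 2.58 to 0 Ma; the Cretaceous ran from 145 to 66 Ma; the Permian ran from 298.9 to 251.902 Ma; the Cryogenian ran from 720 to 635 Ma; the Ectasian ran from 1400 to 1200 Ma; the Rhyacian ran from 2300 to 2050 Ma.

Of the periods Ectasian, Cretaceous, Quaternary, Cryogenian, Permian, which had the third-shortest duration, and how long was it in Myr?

Durations: Ectasian 200; Cretaceous 79; Quaternary 2.58; Cryogenian 85; Permian 46.998 Myr.
Sorted shortest-first: Quaternary (2.58), Permian (46.998), Cretaceous (79), Cryogenian (85), Ectasian (200).
The third shortest is Cretaceous at 79 Myr.

Cretaceous, 79 million years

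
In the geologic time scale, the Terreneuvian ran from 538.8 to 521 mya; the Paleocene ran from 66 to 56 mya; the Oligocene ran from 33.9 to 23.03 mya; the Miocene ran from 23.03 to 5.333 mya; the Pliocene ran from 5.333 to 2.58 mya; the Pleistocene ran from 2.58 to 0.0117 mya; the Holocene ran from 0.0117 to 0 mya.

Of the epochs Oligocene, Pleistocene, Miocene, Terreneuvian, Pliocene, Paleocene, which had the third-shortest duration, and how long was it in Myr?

Start − end for each: Oligocene 33.9 − 23.03 = 10.87; Pleistocene 2.58 − 0.0117 = 2.5683; Miocene 23.03 − 5.333 = 17.697; Terreneuvian 538.8 − 521 = 17.8; Pliocene 5.333 − 2.58 = 2.753; Paleocene 66 − 56 = 10.
Ranking these from shortest: Pleistocene < Pliocene < Paleocene < Oligocene < Miocene < Terreneuvian.
Position 3 in that ranking is Paleocene, which lasted 10 Myr.

Paleocene, 10 million years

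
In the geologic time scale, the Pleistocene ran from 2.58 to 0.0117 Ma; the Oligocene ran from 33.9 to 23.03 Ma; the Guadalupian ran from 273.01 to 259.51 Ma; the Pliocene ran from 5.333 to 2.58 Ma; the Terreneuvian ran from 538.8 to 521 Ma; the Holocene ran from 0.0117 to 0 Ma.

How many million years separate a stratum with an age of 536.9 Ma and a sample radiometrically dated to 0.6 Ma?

536.9 − 0.6 = 536.3 million years.

536.3 million years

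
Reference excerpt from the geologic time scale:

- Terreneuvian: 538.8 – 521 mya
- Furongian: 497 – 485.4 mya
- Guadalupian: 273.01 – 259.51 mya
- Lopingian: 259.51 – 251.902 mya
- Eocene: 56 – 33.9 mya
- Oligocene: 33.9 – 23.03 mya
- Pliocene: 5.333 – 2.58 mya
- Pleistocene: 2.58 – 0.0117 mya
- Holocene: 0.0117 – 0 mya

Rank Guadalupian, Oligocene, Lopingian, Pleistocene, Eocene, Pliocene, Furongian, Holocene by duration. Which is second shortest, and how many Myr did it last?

Pleistocene, 2.5683 million years

Durations: Guadalupian 13.5; Oligocene 10.87; Lopingian 7.608; Pleistocene 2.5683; Eocene 22.1; Pliocene 2.753; Furongian 11.6; Holocene 0.0117 Myr.
Sorted shortest-first: Holocene (0.0117), Pleistocene (2.5683), Pliocene (2.753), Lopingian (7.608), Oligocene (10.87), Furongian (11.6), Guadalupian (13.5), Eocene (22.1).
The second shortest is Pleistocene at 2.5683 Myr.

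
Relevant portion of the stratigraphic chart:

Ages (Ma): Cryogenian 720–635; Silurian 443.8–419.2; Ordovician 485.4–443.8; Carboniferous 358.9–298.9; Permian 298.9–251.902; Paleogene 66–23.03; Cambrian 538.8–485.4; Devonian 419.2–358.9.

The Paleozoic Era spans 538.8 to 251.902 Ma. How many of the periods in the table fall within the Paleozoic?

6

Periods inside 538.8–251.902 Ma: Cambrian, Ordovician, Silurian, Devonian, Carboniferous, Permian — 6 in total.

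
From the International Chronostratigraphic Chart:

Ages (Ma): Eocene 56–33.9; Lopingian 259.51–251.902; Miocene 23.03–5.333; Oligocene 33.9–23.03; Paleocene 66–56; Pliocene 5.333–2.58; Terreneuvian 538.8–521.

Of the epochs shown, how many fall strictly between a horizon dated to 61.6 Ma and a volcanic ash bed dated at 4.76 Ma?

The older date is 61.6 Ma and the younger is 4.76 Ma.
Epochs with start < 61.6 and end > 4.76 Ma: Eocene (56–33.9), Oligocene (33.9–23.03), Miocene (23.03–5.333).
That is 3 complete epochs.

3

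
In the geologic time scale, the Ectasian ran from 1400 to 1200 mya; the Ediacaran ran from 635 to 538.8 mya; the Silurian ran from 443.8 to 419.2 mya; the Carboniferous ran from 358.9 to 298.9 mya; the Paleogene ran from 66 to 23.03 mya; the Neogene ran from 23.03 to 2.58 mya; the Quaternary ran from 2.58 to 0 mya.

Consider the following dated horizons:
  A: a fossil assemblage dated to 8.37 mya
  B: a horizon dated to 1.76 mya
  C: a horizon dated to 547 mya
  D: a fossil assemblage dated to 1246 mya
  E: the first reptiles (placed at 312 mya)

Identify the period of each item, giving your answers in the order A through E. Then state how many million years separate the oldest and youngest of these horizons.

Match each age against the start–end ranges in the excerpt: A = 8.37 Ma → Neogene (23.03–2.58); B = 1.76 Ma → Quaternary (2.58–0); C = 547 Ma → Ediacaran (635–538.8); D = 1246 Ma → Ectasian (1400–1200); E = 312 Ma → Carboniferous (358.9–298.9).
The largest age is 1246 Ma and the smallest is 1.76 Ma; their difference is 1244.24 Myr.

A — Neogene; B — Quaternary; C — Ediacaran; D — Ectasian; E — Carboniferous; span 1244.24 million years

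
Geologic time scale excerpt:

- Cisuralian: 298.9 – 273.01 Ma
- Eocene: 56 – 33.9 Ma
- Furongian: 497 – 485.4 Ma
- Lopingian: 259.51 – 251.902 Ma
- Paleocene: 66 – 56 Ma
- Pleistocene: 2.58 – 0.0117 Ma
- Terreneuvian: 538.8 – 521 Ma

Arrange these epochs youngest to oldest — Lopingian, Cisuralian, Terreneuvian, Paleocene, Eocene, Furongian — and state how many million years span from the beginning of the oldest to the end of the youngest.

Eocene, Paleocene, Lopingian, Cisuralian, Furongian, Terreneuvian; total span 504.9 Myr

From the excerpt: Lopingian 259.51–251.902; Cisuralian 298.9–273.01; Terreneuvian 538.8–521; Paleocene 66–56; Eocene 56–33.9; Furongian 497–485.4 (Ma).
Larger Ma is earlier, so the oldest is Terreneuvian and the youngest is Eocene; youngest to oldest: Eocene, Paleocene, Lopingian, Cisuralian, Furongian, Terreneuvian.
Oldest start 538.8 minus youngest end 33.9 gives 504.9 Myr overall.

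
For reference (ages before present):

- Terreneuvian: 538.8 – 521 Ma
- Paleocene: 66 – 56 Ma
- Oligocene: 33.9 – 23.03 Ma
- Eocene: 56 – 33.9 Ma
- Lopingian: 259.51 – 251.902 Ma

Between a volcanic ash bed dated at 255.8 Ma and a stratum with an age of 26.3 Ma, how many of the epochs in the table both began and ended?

255.8 Ma sits inside the Lopingian (259.51–251.902) and 26.3 Ma inside the Oligocene (33.9–23.03); neither of those is wholly between the two dates.
The listed epochs lying completely between them are Paleocene, Eocene — 2 in all.

2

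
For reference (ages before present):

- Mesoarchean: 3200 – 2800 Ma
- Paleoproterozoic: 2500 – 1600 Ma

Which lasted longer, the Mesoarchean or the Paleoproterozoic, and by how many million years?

Mesoarchean: 3200 − 2800 = 400 Myr.
Paleoproterozoic: 2500 − 1600 = 900 Myr.
Difference: 900 − 400 = 500 Myr, so the Paleoproterozoic was longer.

Paleoproterozoic, by 500 million years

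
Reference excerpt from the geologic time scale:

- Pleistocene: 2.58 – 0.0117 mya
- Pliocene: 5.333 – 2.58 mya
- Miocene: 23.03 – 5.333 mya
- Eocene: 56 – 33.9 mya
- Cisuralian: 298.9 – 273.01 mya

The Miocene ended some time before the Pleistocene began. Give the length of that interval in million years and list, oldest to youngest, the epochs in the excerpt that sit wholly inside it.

2.753 million years; Pliocene

The Miocene closes at 5.333 Ma and the Pleistocene opens at 2.58 Ma, so the interval is 5.333 − 2.58 = 2.753 Myr.
An epoch fits inside if it starts at or after 5.333 Ma and ends at or before 2.58 Ma; oldest first that gives Pliocene.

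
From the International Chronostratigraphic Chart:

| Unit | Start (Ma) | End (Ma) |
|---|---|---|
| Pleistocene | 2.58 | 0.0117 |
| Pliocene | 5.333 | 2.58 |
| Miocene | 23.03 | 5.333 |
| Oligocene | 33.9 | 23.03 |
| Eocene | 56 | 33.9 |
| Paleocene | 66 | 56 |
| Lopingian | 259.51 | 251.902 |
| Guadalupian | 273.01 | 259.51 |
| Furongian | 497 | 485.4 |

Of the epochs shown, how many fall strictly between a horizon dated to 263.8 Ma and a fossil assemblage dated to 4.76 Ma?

5

263.8 Ma sits inside the Guadalupian (273.01–259.51) and 4.76 Ma inside the Pliocene (5.333–2.58); neither of those is wholly between the two dates.
The listed epochs lying completely between them are Lopingian, Paleocene, Eocene, Oligocene, Miocene — 5 in all.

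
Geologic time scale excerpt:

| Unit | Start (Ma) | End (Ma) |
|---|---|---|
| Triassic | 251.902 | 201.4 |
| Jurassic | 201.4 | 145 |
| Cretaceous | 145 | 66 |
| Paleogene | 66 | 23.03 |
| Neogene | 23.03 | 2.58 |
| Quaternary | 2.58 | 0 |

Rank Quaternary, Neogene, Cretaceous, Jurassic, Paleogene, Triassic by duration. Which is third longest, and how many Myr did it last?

Triassic, 50.502 million years

Start − end for each: Quaternary 2.58 − 0 = 2.58; Neogene 23.03 − 2.58 = 20.45; Cretaceous 145 − 66 = 79; Jurassic 201.4 − 145 = 56.4; Paleogene 66 − 23.03 = 42.97; Triassic 251.902 − 201.4 = 50.502.
Ranking these from longest: Cretaceous > Jurassic > Triassic > Paleogene > Neogene > Quaternary.
Position 3 in that ranking is Triassic, which lasted 50.502 Myr.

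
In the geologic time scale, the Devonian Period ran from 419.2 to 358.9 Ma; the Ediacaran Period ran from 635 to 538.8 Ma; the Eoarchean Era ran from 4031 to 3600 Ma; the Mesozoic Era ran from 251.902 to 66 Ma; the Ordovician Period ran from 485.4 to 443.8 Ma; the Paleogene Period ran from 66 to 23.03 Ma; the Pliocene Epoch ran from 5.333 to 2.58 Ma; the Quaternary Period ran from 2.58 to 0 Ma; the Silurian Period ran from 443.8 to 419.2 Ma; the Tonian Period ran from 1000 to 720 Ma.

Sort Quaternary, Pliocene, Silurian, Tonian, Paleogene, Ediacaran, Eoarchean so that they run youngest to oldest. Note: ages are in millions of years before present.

Quaternary, Pliocene, Paleogene, Silurian, Ediacaran, Tonian, Eoarchean

The oldest of these is Eoarchean (starts 4031 Ma) and the youngest is Quaternary (ends 0 Ma).
In between, by decreasing start age: Tonian (1000), Ediacaran (635), Silurian (443.8), Paleogene (66), Pliocene (5.333).
Listing youngest first means reversing that sequence.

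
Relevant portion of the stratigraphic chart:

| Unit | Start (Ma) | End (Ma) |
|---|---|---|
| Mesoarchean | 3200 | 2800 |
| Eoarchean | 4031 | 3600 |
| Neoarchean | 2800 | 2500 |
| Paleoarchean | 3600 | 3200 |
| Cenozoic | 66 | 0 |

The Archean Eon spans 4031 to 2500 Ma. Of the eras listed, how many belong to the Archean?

4

Eras inside 4031–2500 Ma: Eoarchean, Paleoarchean, Mesoarchean, Neoarchean — 4 in total.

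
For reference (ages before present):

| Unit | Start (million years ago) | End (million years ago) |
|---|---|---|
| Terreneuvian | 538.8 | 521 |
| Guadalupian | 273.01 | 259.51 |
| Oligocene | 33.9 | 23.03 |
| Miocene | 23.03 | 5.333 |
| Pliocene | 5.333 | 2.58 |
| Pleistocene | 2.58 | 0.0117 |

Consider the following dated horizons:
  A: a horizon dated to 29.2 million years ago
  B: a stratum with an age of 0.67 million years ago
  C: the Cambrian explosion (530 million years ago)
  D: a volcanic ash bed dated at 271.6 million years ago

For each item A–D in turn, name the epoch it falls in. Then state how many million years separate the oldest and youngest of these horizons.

A: 29.2 Ma lies in 33.9–23.03 Ma, so Oligocene.
B: 0.67 Ma lies in 2.58–0.0117 Ma, so Pleistocene.
C: 530 Ma lies in 538.8–521 Ma, so Terreneuvian.
D: 271.6 Ma lies in 273.01–259.51 Ma, so Guadalupian.
Oldest = 530 Ma, youngest = 0.67 Ma → span 529.33 Myr.

A — Oligocene; B — Pleistocene; C — Terreneuvian; D — Guadalupian; span 529.33 million years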